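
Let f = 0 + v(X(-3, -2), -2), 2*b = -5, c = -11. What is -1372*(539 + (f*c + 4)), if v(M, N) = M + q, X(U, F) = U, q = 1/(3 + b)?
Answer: -760088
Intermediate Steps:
b = -5/2 (b = (½)*(-5) = -5/2 ≈ -2.5000)
q = 2 (q = 1/(3 - 5/2) = 1/(½) = 2)
v(M, N) = 2 + M (v(M, N) = M + 2 = 2 + M)
f = -1 (f = 0 + (2 - 3) = 0 - 1 = -1)
-1372*(539 + (f*c + 4)) = -1372*(539 + (-1*(-11) + 4)) = -1372*(539 + (11 + 4)) = -1372*(539 + 15) = -1372*554 = -760088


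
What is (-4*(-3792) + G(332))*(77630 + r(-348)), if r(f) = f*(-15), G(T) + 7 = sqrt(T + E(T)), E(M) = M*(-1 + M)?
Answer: 1283595050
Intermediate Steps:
G(T) = -7 + sqrt(T + T*(-1 + T))
r(f) = -15*f
(-4*(-3792) + G(332))*(77630 + r(-348)) = (-4*(-3792) + (-7 + sqrt(332**2)))*(77630 - 15*(-348)) = (15168 + (-7 + sqrt(110224)))*(77630 + 5220) = (15168 + (-7 + 332))*82850 = (15168 + 325)*82850 = 15493*82850 = 1283595050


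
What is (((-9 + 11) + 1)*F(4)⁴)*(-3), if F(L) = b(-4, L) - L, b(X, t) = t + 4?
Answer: -2304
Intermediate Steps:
b(X, t) = 4 + t
F(L) = 4 (F(L) = (4 + L) - L = 4)
(((-9 + 11) + 1)*F(4)⁴)*(-3) = (((-9 + 11) + 1)*4⁴)*(-3) = ((2 + 1)*256)*(-3) = (3*256)*(-3) = 768*(-3) = -2304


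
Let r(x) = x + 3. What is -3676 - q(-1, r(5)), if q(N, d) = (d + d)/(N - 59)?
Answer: -55136/15 ≈ -3675.7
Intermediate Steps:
r(x) = 3 + x
q(N, d) = 2*d/(-59 + N) (q(N, d) = (2*d)/(-59 + N) = 2*d/(-59 + N))
-3676 - q(-1, r(5)) = -3676 - 2*(3 + 5)/(-59 - 1) = -3676 - 2*8/(-60) = -3676 - 2*8*(-1)/60 = -3676 - 1*(-4/15) = -3676 + 4/15 = -55136/15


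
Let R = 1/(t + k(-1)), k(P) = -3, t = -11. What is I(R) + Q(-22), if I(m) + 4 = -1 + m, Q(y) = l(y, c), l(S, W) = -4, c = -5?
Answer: -127/14 ≈ -9.0714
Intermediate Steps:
Q(y) = -4
R = -1/14 (R = 1/(-11 - 3) = 1/(-14) = -1/14 ≈ -0.071429)
I(m) = -5 + m (I(m) = -4 + (-1 + m) = -5 + m)
I(R) + Q(-22) = (-5 - 1/14) - 4 = -71/14 - 4 = -127/14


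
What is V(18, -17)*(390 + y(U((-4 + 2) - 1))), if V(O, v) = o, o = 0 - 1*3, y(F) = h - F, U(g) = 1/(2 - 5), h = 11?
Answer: -1204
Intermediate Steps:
U(g) = -1/3 (U(g) = 1/(-3) = -1/3)
y(F) = 11 - F
o = -3 (o = 0 - 3 = -3)
V(O, v) = -3
V(18, -17)*(390 + y(U((-4 + 2) - 1))) = -3*(390 + (11 - 1*(-1/3))) = -3*(390 + (11 + 1/3)) = -3*(390 + 34/3) = -3*1204/3 = -1204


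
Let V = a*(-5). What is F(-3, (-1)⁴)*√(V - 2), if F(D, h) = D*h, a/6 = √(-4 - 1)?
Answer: -3*√(-2 - 30*I*√5) ≈ -17.117 + 17.635*I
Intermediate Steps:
a = 6*I*√5 (a = 6*√(-4 - 1) = 6*√(-5) = 6*(I*√5) = 6*I*√5 ≈ 13.416*I)
V = -30*I*√5 (V = (6*I*√5)*(-5) = -30*I*√5 ≈ -67.082*I)
F(-3, (-1)⁴)*√(V - 2) = (-3*(-1)⁴)*√(-30*I*√5 - 2) = (-3*1)*√(-2 - 30*I*√5) = -3*√(-2 - 30*I*√5)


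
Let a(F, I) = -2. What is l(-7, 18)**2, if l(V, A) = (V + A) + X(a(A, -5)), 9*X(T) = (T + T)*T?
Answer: 11449/81 ≈ 141.35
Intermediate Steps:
X(T) = 2*T**2/9 (X(T) = ((T + T)*T)/9 = ((2*T)*T)/9 = (2*T**2)/9 = 2*T**2/9)
l(V, A) = 8/9 + A + V (l(V, A) = (V + A) + (2/9)*(-2)**2 = (A + V) + (2/9)*4 = (A + V) + 8/9 = 8/9 + A + V)
l(-7, 18)**2 = (8/9 + 18 - 7)**2 = (107/9)**2 = 11449/81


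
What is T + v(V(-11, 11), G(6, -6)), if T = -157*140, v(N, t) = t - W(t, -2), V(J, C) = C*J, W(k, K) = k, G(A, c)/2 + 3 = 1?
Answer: -21980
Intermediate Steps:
G(A, c) = -4 (G(A, c) = -6 + 2*1 = -6 + 2 = -4)
v(N, t) = 0 (v(N, t) = t - t = 0)
T = -21980
T + v(V(-11, 11), G(6, -6)) = -21980 + 0 = -21980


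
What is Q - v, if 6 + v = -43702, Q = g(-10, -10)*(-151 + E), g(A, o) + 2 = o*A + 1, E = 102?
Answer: 38857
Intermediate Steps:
g(A, o) = -1 + A*o (g(A, o) = -2 + (o*A + 1) = -2 + (A*o + 1) = -2 + (1 + A*o) = -1 + A*o)
Q = -4851 (Q = (-1 - 10*(-10))*(-151 + 102) = (-1 + 100)*(-49) = 99*(-49) = -4851)
v = -43708 (v = -6 - 43702 = -43708)
Q - v = -4851 - 1*(-43708) = -4851 + 43708 = 38857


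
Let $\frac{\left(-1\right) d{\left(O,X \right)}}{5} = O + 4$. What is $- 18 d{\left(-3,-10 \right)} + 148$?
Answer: $238$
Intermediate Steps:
$d{\left(O,X \right)} = -20 - 5 O$ ($d{\left(O,X \right)} = - 5 \left(O + 4\right) = - 5 \left(4 + O\right) = -20 - 5 O$)
$- 18 d{\left(-3,-10 \right)} + 148 = - 18 \left(-20 - -15\right) + 148 = - 18 \left(-20 + 15\right) + 148 = \left(-18\right) \left(-5\right) + 148 = 90 + 148 = 238$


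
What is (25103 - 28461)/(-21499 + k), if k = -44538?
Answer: 3358/66037 ≈ 0.050850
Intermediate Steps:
(25103 - 28461)/(-21499 + k) = (25103 - 28461)/(-21499 - 44538) = -3358/(-66037) = -3358*(-1/66037) = 3358/66037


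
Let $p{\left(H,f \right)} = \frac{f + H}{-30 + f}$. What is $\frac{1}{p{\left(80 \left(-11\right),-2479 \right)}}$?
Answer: $\frac{2509}{3359} \approx 0.74695$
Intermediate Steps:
$p{\left(H,f \right)} = \frac{H + f}{-30 + f}$
$\frac{1}{p{\left(80 \left(-11\right),-2479 \right)}} = \frac{1}{\frac{1}{-30 - 2479} \left(80 \left(-11\right) - 2479\right)} = \frac{1}{\frac{1}{-2509} \left(-880 - 2479\right)} = \frac{1}{\left(- \frac{1}{2509}\right) \left(-3359\right)} = \frac{1}{\frac{3359}{2509}} = \frac{2509}{3359}$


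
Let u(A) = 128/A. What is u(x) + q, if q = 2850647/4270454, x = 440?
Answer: 225112849/234874970 ≈ 0.95844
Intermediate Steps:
q = 2850647/4270454 (q = 2850647*(1/4270454) = 2850647/4270454 ≈ 0.66753)
u(x) + q = 128/440 + 2850647/4270454 = 128*(1/440) + 2850647/4270454 = 16/55 + 2850647/4270454 = 225112849/234874970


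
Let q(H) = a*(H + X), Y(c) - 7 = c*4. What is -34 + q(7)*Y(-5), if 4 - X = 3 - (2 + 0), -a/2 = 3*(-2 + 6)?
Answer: 3086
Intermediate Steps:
a = -24 (a = -6*(-2 + 6) = -6*4 = -2*12 = -24)
Y(c) = 7 + 4*c (Y(c) = 7 + c*4 = 7 + 4*c)
X = 3 (X = 4 - (3 - (2 + 0)) = 4 - (3 - 1*2) = 4 - (3 - 2) = 4 - 1*1 = 4 - 1 = 3)
q(H) = -72 - 24*H (q(H) = -24*(H + 3) = -24*(3 + H) = -72 - 24*H)
-34 + q(7)*Y(-5) = -34 + (-72 - 24*7)*(7 + 4*(-5)) = -34 + (-72 - 168)*(7 - 20) = -34 - 240*(-13) = -34 + 3120 = 3086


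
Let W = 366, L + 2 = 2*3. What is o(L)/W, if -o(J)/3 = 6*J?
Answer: -12/61 ≈ -0.19672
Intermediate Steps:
L = 4 (L = -2 + 2*3 = -2 + 6 = 4)
o(J) = -18*J
o(L)/W = -18*4/366 = -72*1/366 = -12/61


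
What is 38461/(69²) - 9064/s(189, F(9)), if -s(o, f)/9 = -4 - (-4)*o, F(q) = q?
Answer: 468299/49726 ≈ 9.4176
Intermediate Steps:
s(o, f) = 36 - 36*o (s(o, f) = -9*(-4 - (-4)*o) = -9*(-4 + 4*o) = 36 - 36*o)
38461/(69²) - 9064/s(189, F(9)) = 38461/(69²) - 9064/(36 - 36*189) = 38461/4761 - 9064/(36 - 6804) = 38461*(1/4761) - 9064/(-6768) = 38461/4761 - 9064*(-1/6768) = 38461/4761 + 1133/846 = 468299/49726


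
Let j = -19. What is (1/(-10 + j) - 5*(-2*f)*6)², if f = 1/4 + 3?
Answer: 31967716/841 ≈ 38012.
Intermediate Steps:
f = 13/4 (f = ¼ + 3 = 13/4 ≈ 3.2500)
(1/(-10 + j) - 5*(-2*f)*6)² = (1/(-10 - 19) - 5*(-2*13/4)*6)² = (1/(-29) - (-65)*6/2)² = (-1/29 - 5*(-39))² = (-1/29 + 195)² = (5654/29)² = 31967716/841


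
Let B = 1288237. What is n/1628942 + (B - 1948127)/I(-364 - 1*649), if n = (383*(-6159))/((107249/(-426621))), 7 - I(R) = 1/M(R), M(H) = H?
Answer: -14596990850866809457/154873678094667 ≈ -94251.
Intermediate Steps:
I(R) = 7 - 1/R
n = 1006354997037/107249 (n = -2358897/(107249*(-1/426621)) = -2358897/(-107249/426621) = -2358897*(-426621/107249) = 1006354997037/107249 ≈ 9.3833e+6)
n/1628942 + (B - 1948127)/I(-364 - 1*649) = (1006354997037/107249)/1628942 + (1288237 - 1948127)/(7 - 1/(-364 - 1*649)) = (1006354997037/107249)*(1/1628942) - 659890/(7 - 1/(-364 - 649)) = 1006354997037/174702400558 - 659890/(7 - 1/(-1013)) = 1006354997037/174702400558 - 659890/(7 - 1*(-1/1013)) = 1006354997037/174702400558 - 659890/(7 + 1/1013) = 1006354997037/174702400558 - 659890/7092/1013 = 1006354997037/174702400558 - 659890*1013/7092 = 1006354997037/174702400558 - 334234285/3546 = -14596990850866809457/154873678094667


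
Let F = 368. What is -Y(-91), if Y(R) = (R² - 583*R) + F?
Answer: -61702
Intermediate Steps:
Y(R) = 368 + R² - 583*R (Y(R) = (R² - 583*R) + 368 = 368 + R² - 583*R)
-Y(-91) = -(368 + (-91)² - 583*(-91)) = -(368 + 8281 + 53053) = -1*61702 = -61702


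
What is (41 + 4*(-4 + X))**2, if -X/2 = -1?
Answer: 1089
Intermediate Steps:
X = 2 (X = -2*(-1) = 2)
(41 + 4*(-4 + X))**2 = (41 + 4*(-4 + 2))**2 = (41 + 4*(-2))**2 = (41 - 8)**2 = 33**2 = 1089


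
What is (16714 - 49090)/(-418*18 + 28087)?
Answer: -32376/20563 ≈ -1.5745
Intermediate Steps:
(16714 - 49090)/(-418*18 + 28087) = -32376/(-7524 + 28087) = -32376/20563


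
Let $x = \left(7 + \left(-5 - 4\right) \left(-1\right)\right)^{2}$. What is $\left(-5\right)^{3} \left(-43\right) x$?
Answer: $1376000$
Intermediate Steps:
$x = 256$ ($x = \left(7 - -9\right)^{2} = \left(7 + 9\right)^{2} = 16^{2} = 256$)
$\left(-5\right)^{3} \left(-43\right) x = \left(-5\right)^{3} \left(-43\right) 256 = \left(-125\right) \left(-43\right) 256 = 5375 \cdot 256 = 1376000$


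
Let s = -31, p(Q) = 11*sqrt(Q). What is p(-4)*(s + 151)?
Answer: 2640*I ≈ 2640.0*I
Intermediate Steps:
p(-4)*(s + 151) = (11*sqrt(-4))*(-31 + 151) = (11*(2*I))*120 = (22*I)*120 = 2640*I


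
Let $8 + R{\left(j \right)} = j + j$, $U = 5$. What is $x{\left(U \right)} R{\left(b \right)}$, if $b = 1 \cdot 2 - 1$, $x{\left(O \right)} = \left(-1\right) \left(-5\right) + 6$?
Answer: $-66$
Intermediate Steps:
$x{\left(O \right)} = 11$ ($x{\left(O \right)} = 5 + 6 = 11$)
$b = 1$ ($b = 2 - 1 = 1$)
$R{\left(j \right)} = -8 + 2 j$ ($R{\left(j \right)} = -8 + \left(j + j\right) = -8 + 2 j$)
$x{\left(U \right)} R{\left(b \right)} = 11 \left(-8 + 2 \cdot 1\right) = 11 \left(-8 + 2\right) = 11 \left(-6\right) = -66$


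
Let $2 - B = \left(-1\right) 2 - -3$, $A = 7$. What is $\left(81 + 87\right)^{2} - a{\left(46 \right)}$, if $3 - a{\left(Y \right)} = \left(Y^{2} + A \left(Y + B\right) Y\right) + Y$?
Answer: $45517$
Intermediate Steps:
$B = 1$ ($B = 2 - \left(\left(-1\right) 2 - -3\right) = 2 - \left(-2 + 3\right) = 2 - 1 = 1$)
$a{\left(Y \right)} = 3 - Y - Y^{2} - Y \left(7 + 7 Y\right)$ ($a{\left(Y \right)} = 3 - \left(\left(Y^{2} + 7 \left(Y + 1\right) Y\right) + Y\right) = 3 - \left(\left(Y^{2} + 7 \left(1 + Y\right) Y\right) + Y\right) = 3 - \left(\left(Y^{2} + \left(7 + 7 Y\right) Y\right) + Y\right) = 3 - \left(\left(Y^{2} + Y \left(7 + 7 Y\right)\right) + Y\right) = 3 - \left(Y + Y^{2} + Y \left(7 + 7 Y\right)\right) = 3 - Y - Y^{2} - Y \left(7 + 7 Y\right)$)
$\left(81 + 87\right)^{2} - a{\left(46 \right)} = \left(81 + 87\right)^{2} - \left(3 - 368 - 8 \cdot 46^{2}\right) = 168^{2} - \left(3 - 368 - 16928\right) = 28224 - \left(3 - 368 - 16928\right) = 28224 - -17293 = 28224 + 17293 = 45517$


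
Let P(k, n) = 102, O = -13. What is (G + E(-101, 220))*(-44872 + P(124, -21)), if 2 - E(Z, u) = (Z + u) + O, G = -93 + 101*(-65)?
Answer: 302734740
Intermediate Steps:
G = -6658 (G = -93 - 6565 = -6658)
E(Z, u) = 15 - Z - u (E(Z, u) = 2 - ((Z + u) - 13) = 2 - (-13 + Z + u) = 2 + (13 - Z - u) = 15 - Z - u)
(G + E(-101, 220))*(-44872 + P(124, -21)) = (-6658 + (15 - 1*(-101) - 1*220))*(-44872 + 102) = (-6658 + (15 + 101 - 220))*(-44770) = (-6658 - 104)*(-44770) = -6762*(-44770) = 302734740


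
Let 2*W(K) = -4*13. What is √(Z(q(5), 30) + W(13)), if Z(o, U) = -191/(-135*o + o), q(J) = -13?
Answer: I*√79231386/1742 ≈ 5.1098*I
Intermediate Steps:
W(K) = -26 (W(K) = (-4*13)/2 = (½)*(-52) = -26)
Z(o, U) = 191/(134*o) (Z(o, U) = -191*(-1/(134*o)) = -(-191)/(134*o) = 191/(134*o))
√(Z(q(5), 30) + W(13)) = √((191/134)/(-13) - 26) = √((191/134)*(-1/13) - 26) = √(-191/1742 - 26) = √(-45483/1742) = I*√79231386/1742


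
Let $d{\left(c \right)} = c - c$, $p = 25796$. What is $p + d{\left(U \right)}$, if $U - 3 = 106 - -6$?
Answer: $25796$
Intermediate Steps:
$U = 115$ ($U = 3 + \left(106 - -6\right) = 3 + \left(106 + 6\right) = 3 + 112 = 115$)
$d{\left(c \right)} = 0$
$p + d{\left(U \right)} = 25796 + 0 = 25796$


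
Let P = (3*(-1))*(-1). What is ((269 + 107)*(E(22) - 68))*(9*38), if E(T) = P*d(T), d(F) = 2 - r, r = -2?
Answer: -7201152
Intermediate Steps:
P = 3 (P = -3*(-1) = 3)
d(F) = 4 (d(F) = 2 - 1*(-2) = 2 + 2 = 4)
E(T) = 12 (E(T) = 3*4 = 12)
((269 + 107)*(E(22) - 68))*(9*38) = ((269 + 107)*(12 - 68))*(9*38) = (376*(-56))*342 = -21056*342 = -7201152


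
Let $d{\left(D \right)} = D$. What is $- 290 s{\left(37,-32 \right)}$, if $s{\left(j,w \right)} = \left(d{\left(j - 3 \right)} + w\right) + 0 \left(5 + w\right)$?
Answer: $-580$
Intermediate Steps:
$s{\left(j,w \right)} = -3 + j + w$ ($s{\left(j,w \right)} = \left(\left(j - 3\right) + w\right) + 0 \left(5 + w\right) = \left(\left(-3 + j\right) + w\right) + 0 = \left(-3 + j + w\right) + 0 = -3 + j + w$)
$- 290 s{\left(37,-32 \right)} = - 290 \left(-3 + 37 - 32\right) = \left(-290\right) 2 = -580$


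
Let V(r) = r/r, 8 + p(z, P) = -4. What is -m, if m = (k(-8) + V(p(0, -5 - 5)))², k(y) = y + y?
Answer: -225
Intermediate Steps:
k(y) = 2*y
p(z, P) = -12 (p(z, P) = -8 - 4 = -12)
V(r) = 1
m = 225 (m = (2*(-8) + 1)² = (-16 + 1)² = (-15)² = 225)
-m = -1*225 = -225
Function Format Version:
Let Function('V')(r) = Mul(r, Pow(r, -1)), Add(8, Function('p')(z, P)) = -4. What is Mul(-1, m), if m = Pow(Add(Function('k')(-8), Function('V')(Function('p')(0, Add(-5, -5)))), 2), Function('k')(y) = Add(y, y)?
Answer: -225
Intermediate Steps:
Function('k')(y) = Mul(2, y)
Function('p')(z, P) = -12 (Function('p')(z, P) = Add(-8, -4) = -12)
Function('V')(r) = 1
m = 225 (m = Pow(Add(Mul(2, -8), 1), 2) = Pow(Add(-16, 1), 2) = Pow(-15, 2) = 225)
Mul(-1, m) = Mul(-1, 225) = -225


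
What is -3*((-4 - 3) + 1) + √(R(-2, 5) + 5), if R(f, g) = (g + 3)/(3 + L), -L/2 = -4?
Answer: 18 + 3*√77/11 ≈ 20.393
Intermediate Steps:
L = 8 (L = -2*(-4) = 8)
R(f, g) = 3/11 + g/11 (R(f, g) = (g + 3)/(3 + 8) = (3 + g)/11 = (3 + g)*(1/11) = 3/11 + g/11)
-3*((-4 - 3) + 1) + √(R(-2, 5) + 5) = -3*((-4 - 3) + 1) + √((3/11 + (1/11)*5) + 5) = -3*(-7 + 1) + √((3/11 + 5/11) + 5) = -3*(-6) + √(8/11 + 5) = 18 + √(63/11) = 18 + 3*√77/11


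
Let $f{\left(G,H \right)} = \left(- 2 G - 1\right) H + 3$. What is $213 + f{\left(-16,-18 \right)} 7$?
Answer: $-3672$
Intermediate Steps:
$f{\left(G,H \right)} = 3 + H \left(-1 - 2 G\right)$ ($f{\left(G,H \right)} = \left(-1 - 2 G\right) H + 3 = H \left(-1 - 2 G\right) + 3 = 3 + H \left(-1 - 2 G\right)$)
$213 + f{\left(-16,-18 \right)} 7 = 213 + \left(3 - -18 - \left(-32\right) \left(-18\right)\right) 7 = 213 + \left(3 + 18 - 576\right) 7 = 213 - 3885 = -3672$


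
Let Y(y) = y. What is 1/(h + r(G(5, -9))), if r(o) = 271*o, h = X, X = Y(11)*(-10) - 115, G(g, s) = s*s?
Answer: 1/21726 ≈ 4.6028e-5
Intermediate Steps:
G(g, s) = s**2
X = -225 (X = 11*(-10) - 115 = -110 - 115 = -225)
h = -225
1/(h + r(G(5, -9))) = 1/(-225 + 271*(-9)**2) = 1/(-225 + 271*81) = 1/(-225 + 21951) = 1/21726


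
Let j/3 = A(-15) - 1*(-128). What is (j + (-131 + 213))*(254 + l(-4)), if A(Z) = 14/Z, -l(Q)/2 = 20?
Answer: 495624/5 ≈ 99125.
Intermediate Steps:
l(Q) = -40 (l(Q) = -2*20 = -40)
j = 1906/5 (j = 3*(14/(-15) - 1*(-128)) = 3*(14*(-1/15) + 128) = 3*(-14/15 + 128) = 3*(1906/15) = 1906/5 ≈ 381.20)
(j + (-131 + 213))*(254 + l(-4)) = (1906/5 + (-131 + 213))*(254 - 40) = (1906/5 + 82)*214 = (2316/5)*214 = 495624/5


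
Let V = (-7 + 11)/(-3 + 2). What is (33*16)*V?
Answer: -2112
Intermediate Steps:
V = -4 (V = 4/(-1) = 4*(-1) = -4)
(33*16)*V = (33*16)*(-4) = 528*(-4) = -2112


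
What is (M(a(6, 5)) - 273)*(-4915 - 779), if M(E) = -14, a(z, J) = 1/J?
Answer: 1634178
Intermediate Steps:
(M(a(6, 5)) - 273)*(-4915 - 779) = (-14 - 273)*(-4915 - 779) = -287*(-5694) = 1634178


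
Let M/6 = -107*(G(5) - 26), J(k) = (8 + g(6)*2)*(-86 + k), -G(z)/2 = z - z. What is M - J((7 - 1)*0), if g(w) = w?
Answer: 18412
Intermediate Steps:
G(z) = 0 (G(z) = -2*(z - z) = -2*0 = 0)
J(k) = -1720 + 20*k (J(k) = (8 + 6*2)*(-86 + k) = (8 + 12)*(-86 + k) = 20*(-86 + k) = -1720 + 20*k)
M = 16692 (M = 6*(-107*(0 - 26)) = 6*(-107*(-26)) = 6*2782 = 16692)
M - J((7 - 1)*0) = 16692 - (-1720 + 20*((7 - 1)*0)) = 16692 - (-1720 + 20*(6*0)) = 16692 - (-1720 + 20*0) = 16692 - (-1720 + 0) = 16692 - 1*(-1720) = 16692 + 1720 = 18412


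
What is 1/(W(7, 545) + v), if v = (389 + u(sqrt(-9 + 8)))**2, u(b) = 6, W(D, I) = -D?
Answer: 1/156018 ≈ 6.4095e-6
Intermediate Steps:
v = 156025 (v = (389 + 6)**2 = 395**2 = 156025)
1/(W(7, 545) + v) = 1/(-1*7 + 156025) = 1/(-7 + 156025) = 1/156018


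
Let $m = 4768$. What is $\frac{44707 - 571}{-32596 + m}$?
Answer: $- \frac{1226}{773} \approx -1.586$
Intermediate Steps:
$\frac{44707 - 571}{-32596 + m} = \frac{44707 - 571}{-32596 + 4768} = \frac{44136}{-27828} = 44136 \left(- \frac{1}{27828}\right) = - \frac{1226}{773}$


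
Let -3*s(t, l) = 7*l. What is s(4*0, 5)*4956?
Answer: -57820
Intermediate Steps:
s(t, l) = -7*l/3
s(4*0, 5)*4956 = -7/3*5*4956 = -35/3*4956 = -57820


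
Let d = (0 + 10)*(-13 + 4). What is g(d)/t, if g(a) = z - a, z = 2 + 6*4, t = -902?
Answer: -58/451 ≈ -0.12860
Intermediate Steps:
z = 26 (z = 2 + 24 = 26)
d = -90 (d = 10*(-9) = -90)
g(a) = 26 - a
g(d)/t = (26 - 1*(-90))/(-902) = (26 + 90)*(-1/902) = 116*(-1/902) = -58/451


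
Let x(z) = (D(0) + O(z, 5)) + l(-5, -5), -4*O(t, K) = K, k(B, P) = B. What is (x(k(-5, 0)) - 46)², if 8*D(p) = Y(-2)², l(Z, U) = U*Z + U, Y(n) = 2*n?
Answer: 10201/16 ≈ 637.56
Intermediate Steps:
O(t, K) = -K/4
l(Z, U) = U + U*Z
D(p) = 2 (D(p) = (2*(-2))²/8 = (⅛)*(-4)² = (⅛)*16 = 2)
x(z) = 83/4 (x(z) = (2 - ¼*5) - 5*(1 - 5) = (2 - 5/4) - 5*(-4) = ¾ + 20 = 83/4)
(x(k(-5, 0)) - 46)² = (83/4 - 46)² = (-101/4)² = 10201/16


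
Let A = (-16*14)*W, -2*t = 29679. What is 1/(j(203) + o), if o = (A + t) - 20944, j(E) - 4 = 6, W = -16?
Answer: -2/64379 ≈ -3.1066e-5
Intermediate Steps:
t = -29679/2 (t = -1/2*29679 = -29679/2 ≈ -14840.)
j(E) = 10 (j(E) = 4 + 6 = 10)
A = 3584 (A = -16*14*(-16) = -224*(-16) = 3584)
o = -64399/2 (o = (3584 - 29679/2) - 20944 = -22511/2 - 20944 = -64399/2 ≈ -32200.)
1/(j(203) + o) = 1/(10 - 64399/2) = 1/(-64379/2) = -2/64379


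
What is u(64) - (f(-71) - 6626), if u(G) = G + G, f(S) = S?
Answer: 6825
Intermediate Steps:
u(G) = 2*G
u(64) - (f(-71) - 6626) = 2*64 - (-71 - 6626) = 128 - 1*(-6697) = 128 + 6697 = 6825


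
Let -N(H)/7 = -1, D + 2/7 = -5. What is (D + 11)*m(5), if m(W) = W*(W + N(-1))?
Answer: 2400/7 ≈ 342.86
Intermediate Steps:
D = -37/7 (D = -2/7 - 5 = -37/7 ≈ -5.2857)
N(H) = 7 (N(H) = -7*(-1) = 7)
m(W) = W*(7 + W) (m(W) = W*(W + 7) = W*(7 + W))
(D + 11)*m(5) = (-37/7 + 11)*(5*(7 + 5)) = 40*(5*12)/7 = (40/7)*60 = 2400/7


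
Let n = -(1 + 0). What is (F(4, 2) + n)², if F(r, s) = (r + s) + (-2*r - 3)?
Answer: 36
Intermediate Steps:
F(r, s) = -3 + s - r (F(r, s) = (r + s) + (-3 - 2*r) = -3 + s - r)
n = -1 (n = -1*1 = -1)
(F(4, 2) + n)² = ((-3 + 2 - 1*4) - 1)² = ((-3 + 2 - 4) - 1)² = (-5 - 1)² = (-6)² = 36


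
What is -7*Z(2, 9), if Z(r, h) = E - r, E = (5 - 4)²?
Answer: 7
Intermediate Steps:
E = 1 (E = 1² = 1)
Z(r, h) = 1 - r
-7*Z(2, 9) = -7*(1 - 1*2) = -7*(1 - 2) = -7*(-1) = 7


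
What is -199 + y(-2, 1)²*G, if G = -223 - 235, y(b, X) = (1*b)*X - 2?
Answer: -7527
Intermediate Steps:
y(b, X) = -2 + X*b (y(b, X) = b*X - 2 = X*b - 2 = -2 + X*b)
G = -458
-199 + y(-2, 1)²*G = -199 + (-2 + 1*(-2))²*(-458) = -199 + (-2 - 2)²*(-458) = -199 + (-4)²*(-458) = -199 + 16*(-458) = -199 - 7328 = -7527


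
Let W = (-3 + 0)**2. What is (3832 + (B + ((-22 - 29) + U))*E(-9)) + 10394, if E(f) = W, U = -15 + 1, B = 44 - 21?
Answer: 13848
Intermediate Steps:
W = 9 (W = (-3)**2 = 9)
B = 23
U = -14
E(f) = 9
(3832 + (B + ((-22 - 29) + U))*E(-9)) + 10394 = (3832 + (23 + ((-22 - 29) - 14))*9) + 10394 = (3832 + (23 + (-51 - 14))*9) + 10394 = (3832 + (23 - 65)*9) + 10394 = (3832 - 42*9) + 10394 = (3832 - 378) + 10394 = 3454 + 10394 = 13848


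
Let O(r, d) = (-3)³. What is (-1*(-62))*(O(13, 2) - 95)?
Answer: -7564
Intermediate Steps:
O(r, d) = -27
(-1*(-62))*(O(13, 2) - 95) = (-1*(-62))*(-27 - 95) = 62*(-122) = -7564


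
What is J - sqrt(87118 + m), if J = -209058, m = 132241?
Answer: -209058 - sqrt(219359) ≈ -2.0953e+5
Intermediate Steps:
J - sqrt(87118 + m) = -209058 - sqrt(87118 + 132241) = -209058 - sqrt(219359)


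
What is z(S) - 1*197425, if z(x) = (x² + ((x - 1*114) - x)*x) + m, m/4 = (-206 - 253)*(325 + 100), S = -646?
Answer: -486765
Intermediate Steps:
m = -780300 (m = 4*((-206 - 253)*(325 + 100)) = 4*(-459*425) = 4*(-195075) = -780300)
z(x) = -780300 + x² - 114*x (z(x) = (x² + ((x - 1*114) - x)*x) - 780300 = (x² + ((x - 114) - x)*x) - 780300 = (x² + ((-114 + x) - x)*x) - 780300 = (x² - 114*x) - 780300 = -780300 + x² - 114*x)
z(S) - 1*197425 = (-780300 + (-646)² - 114*(-646)) - 1*197425 = (-780300 + 417316 + 73644) - 197425 = -289340 - 197425 = -486765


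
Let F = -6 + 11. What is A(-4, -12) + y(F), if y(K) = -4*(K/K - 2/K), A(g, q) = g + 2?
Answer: -22/5 ≈ -4.4000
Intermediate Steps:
F = 5
A(g, q) = 2 + g
y(K) = -4 + 8/K (y(K) = -4*(1 - 2/K) = -4 + 8/K)
A(-4, -12) + y(F) = (2 - 4) + (-4 + 8/5) = -2 + (-4 + 8*(⅕)) = -2 + (-4 + 8/5) = -2 - 12/5 = -22/5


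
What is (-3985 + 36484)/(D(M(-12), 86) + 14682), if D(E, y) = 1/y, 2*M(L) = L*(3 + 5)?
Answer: 2794914/1262653 ≈ 2.2135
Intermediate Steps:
M(L) = 4*L (M(L) = (L*(3 + 5))/2 = (L*8)/2 = (8*L)/2 = 4*L)
(-3985 + 36484)/(D(M(-12), 86) + 14682) = (-3985 + 36484)/(1/86 + 14682) = 32499/(1/86 + 14682) = 32499/(1262653/86) = 32499*(86/1262653) = 2794914/1262653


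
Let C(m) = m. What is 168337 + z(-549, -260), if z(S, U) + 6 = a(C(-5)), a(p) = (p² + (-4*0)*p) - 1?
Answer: 168355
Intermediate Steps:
a(p) = -1 + p² (a(p) = (p² + 0*p) - 1 = (p² + 0) - 1 = p² - 1 = -1 + p²)
z(S, U) = 18 (z(S, U) = -6 + (-1 + (-5)²) = -6 + (-1 + 25) = -6 + 24 = 18)
168337 + z(-549, -260) = 168337 + 18 = 168355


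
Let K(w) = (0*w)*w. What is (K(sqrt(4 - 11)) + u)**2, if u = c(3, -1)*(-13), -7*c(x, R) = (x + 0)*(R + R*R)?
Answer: 0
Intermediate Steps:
c(x, R) = -x*(R + R**2)/7 (c(x, R) = -(x + 0)*(R + R*R)/7 = -x*(R + R**2)/7)
u = 0 (u = -1/7*(-1)*3*(1 - 1)*(-13) = -1/7*(-1)*3*0*(-13) = 0*(-13) = 0)
K(w) = 0 (K(w) = 0*w = 0)
(K(sqrt(4 - 11)) + u)**2 = (0 + 0)**2 = 0**2 = 0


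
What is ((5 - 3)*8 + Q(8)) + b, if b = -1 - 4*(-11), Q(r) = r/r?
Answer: 60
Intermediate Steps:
Q(r) = 1
b = 43 (b = -1 + 44 = 43)
((5 - 3)*8 + Q(8)) + b = ((5 - 3)*8 + 1) + 43 = (2*8 + 1) + 43 = (16 + 1) + 43 = 17 + 43 = 60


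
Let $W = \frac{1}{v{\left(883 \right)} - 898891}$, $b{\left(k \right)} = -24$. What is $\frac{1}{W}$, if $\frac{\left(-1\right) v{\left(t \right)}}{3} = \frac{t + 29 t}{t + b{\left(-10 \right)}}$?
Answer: $- \frac{772226839}{859} \approx -8.9898 \cdot 10^{5}$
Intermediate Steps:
$v{\left(t \right)} = - \frac{90 t}{-24 + t}$ ($v{\left(t \right)} = - 3 \frac{t + 29 t}{t - 24} = - 3 \frac{30 t}{-24 + t} = - \frac{90 t}{-24 + t}$)
$W = - \frac{859}{772226839}$ ($W = \frac{1}{\left(-90\right) 883 \frac{1}{-24 + 883} - 898891} = \frac{1}{\left(-90\right) 883 \cdot \frac{1}{859} - 898891} = \frac{1}{- \frac{79470}{859} - 898891} = \frac{1}{- \frac{772226839}{859}} = - \frac{859}{772226839} \approx -1.1124 \cdot 10^{-6}$)
$\frac{1}{W} = \frac{1}{- \frac{859}{772226839}} = - \frac{772226839}{859}$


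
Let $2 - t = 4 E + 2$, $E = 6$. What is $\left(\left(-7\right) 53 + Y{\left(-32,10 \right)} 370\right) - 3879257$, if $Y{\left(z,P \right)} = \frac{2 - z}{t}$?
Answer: $- \frac{23280913}{6} \approx -3.8802 \cdot 10^{6}$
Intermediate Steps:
$t = -24$ ($t = 2 - \left(4 \cdot 6 + 2\right) = 2 - \left(24 + 2\right) = 2 - 26 = -24$)
$Y{\left(z,P \right)} = - \frac{1}{12} + \frac{z}{24}$ ($Y{\left(z,P \right)} = \frac{2 - z}{-24} = \left(2 - z\right) \left(- \frac{1}{24}\right) = - \frac{1}{12} + \frac{z}{24}$)
$\left(\left(-7\right) 53 + Y{\left(-32,10 \right)} 370\right) - 3879257 = \left(\left(-7\right) 53 + \left(- \frac{1}{12} + \frac{1}{24} \left(-32\right)\right) 370\right) - 3879257 = \left(-371 + \left(- \frac{1}{12} - \frac{4}{3}\right) 370\right) - 3879257 = \left(-371 - \frac{3145}{6}\right) - 3879257 = - \frac{5371}{6} - 3879257 = - \frac{23280913}{6}$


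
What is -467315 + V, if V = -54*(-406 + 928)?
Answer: -495503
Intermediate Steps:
V = -28188 (V = -54*522 = -28188)
-467315 + V = -467315 - 28188 = -495503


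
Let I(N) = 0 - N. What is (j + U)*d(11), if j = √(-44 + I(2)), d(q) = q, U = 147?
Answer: 1617 + 11*I*√46 ≈ 1617.0 + 74.606*I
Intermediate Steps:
I(N) = -N
j = I*√46 (j = √(-44 - 1*2) = √(-44 - 2) = √(-46) = I*√46 ≈ 6.7823*I)
(j + U)*d(11) = (I*√46 + 147)*11 = (147 + I*√46)*11 = 1617 + 11*I*√46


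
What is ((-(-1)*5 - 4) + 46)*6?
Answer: 282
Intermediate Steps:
((-(-1)*5 - 4) + 46)*6 = ((-1*(-5) - 4) + 46)*6 = ((5 - 4) + 46)*6 = (1 + 46)*6 = 47*6 = 282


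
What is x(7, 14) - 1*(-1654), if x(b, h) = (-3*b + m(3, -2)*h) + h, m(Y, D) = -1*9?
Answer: 1521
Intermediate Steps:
m(Y, D) = -9
x(b, h) = -8*h - 3*b (x(b, h) = (-3*b - 9*h) + h = (-9*h - 3*b) + h = -8*h - 3*b)
x(7, 14) - 1*(-1654) = (-8*14 - 3*7) - 1*(-1654) = (-112 - 21) + 1654 = -133 + 1654 = 1521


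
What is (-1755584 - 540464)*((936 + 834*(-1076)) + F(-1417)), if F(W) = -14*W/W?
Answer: 2058319782176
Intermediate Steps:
F(W) = -14 (F(W) = -14*1 = -14)
(-1755584 - 540464)*((936 + 834*(-1076)) + F(-1417)) = (-1755584 - 540464)*((936 + 834*(-1076)) - 14) = -2296048*((936 - 897384) - 14) = -2296048*(-896448 - 14) = -2296048*(-896462) = 2058319782176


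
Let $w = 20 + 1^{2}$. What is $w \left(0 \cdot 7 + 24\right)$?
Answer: $504$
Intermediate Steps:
$w = 21$ ($w = 20 + 1 = 21$)
$w \left(0 \cdot 7 + 24\right) = 21 \left(0 \cdot 7 + 24\right) = 21 \left(0 + 24\right) = 21 \cdot 24 = 504$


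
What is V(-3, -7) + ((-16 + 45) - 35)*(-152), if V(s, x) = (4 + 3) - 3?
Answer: 916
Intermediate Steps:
V(s, x) = 4 (V(s, x) = 7 - 3 = 4)
V(-3, -7) + ((-16 + 45) - 35)*(-152) = 4 + ((-16 + 45) - 35)*(-152) = 4 + (29 - 35)*(-152) = 4 - 6*(-152) = 4 + 912 = 916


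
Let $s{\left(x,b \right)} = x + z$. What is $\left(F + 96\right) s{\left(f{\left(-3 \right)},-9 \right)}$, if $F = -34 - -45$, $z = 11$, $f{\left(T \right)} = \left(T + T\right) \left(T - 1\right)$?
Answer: $3745$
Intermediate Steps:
$f{\left(T \right)} = 2 T \left(-1 + T\right)$
$s{\left(x,b \right)} = 11 + x$ ($s{\left(x,b \right)} = x + 11 = 11 + x$)
$F = 11$ ($F = -34 + 45 = 11$)
$\left(F + 96\right) s{\left(f{\left(-3 \right)},-9 \right)} = \left(11 + 96\right) \left(11 + 2 \left(-3\right) \left(-1 - 3\right)\right) = 107 \left(11 + 2 \left(-3\right) \left(-4\right)\right) = 107 \left(11 + 24\right) = 107 \cdot 35 = 3745$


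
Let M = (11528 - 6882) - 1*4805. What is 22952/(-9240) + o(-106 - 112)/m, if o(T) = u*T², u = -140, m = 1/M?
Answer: 1221856294331/1155 ≈ 1.0579e+9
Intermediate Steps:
M = -159 (M = 4646 - 4805 = -159)
m = -1/159 (m = 1/(-159) = -1/159 ≈ -0.0062893)
o(T) = -140*T²
22952/(-9240) + o(-106 - 112)/m = 22952/(-9240) + (-140*(-106 - 112)²)/(-1/159) = 22952*(-1/9240) - 140*(-218)²*(-159) = -2869/1155 - 140*47524*(-159) = -2869/1155 - 6653360*(-159) = -2869/1155 + 1057884240 = 1221856294331/1155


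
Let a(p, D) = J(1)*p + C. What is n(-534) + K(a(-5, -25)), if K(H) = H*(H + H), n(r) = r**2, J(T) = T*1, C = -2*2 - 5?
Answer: 285548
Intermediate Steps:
C = -9 (C = -4 - 5 = -9)
J(T) = T
a(p, D) = -9 + p (a(p, D) = 1*p - 9 = p - 9 = -9 + p)
K(H) = 2*H**2 (K(H) = H*(2*H) = 2*H**2)
n(-534) + K(a(-5, -25)) = (-534)**2 + 2*(-9 - 5)**2 = 285156 + 2*(-14)**2 = 285156 + 2*196 = 285156 + 392 = 285548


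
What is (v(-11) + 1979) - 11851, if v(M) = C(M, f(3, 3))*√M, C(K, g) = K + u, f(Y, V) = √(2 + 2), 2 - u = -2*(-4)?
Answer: -9872 - 17*I*√11 ≈ -9872.0 - 56.383*I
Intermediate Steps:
u = -6 (u = 2 - (-2)*(-4) = 2 - 1*8 = 2 - 8 = -6)
f(Y, V) = 2 (f(Y, V) = √4 = 2)
C(K, g) = -6 + K (C(K, g) = K - 6 = -6 + K)
v(M) = √M*(-6 + M) (v(M) = (-6 + M)*√M = √M*(-6 + M))
(v(-11) + 1979) - 11851 = (√(-11)*(-6 - 11) + 1979) - 11851 = ((I*√11)*(-17) + 1979) - 11851 = (-17*I*√11 + 1979) - 11851 = (1979 - 17*I*√11) - 11851 = -9872 - 17*I*√11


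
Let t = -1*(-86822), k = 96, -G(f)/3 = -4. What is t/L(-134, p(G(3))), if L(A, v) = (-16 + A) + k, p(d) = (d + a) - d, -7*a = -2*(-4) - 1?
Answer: -43411/27 ≈ -1607.8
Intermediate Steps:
G(f) = 12 (G(f) = -3*(-4) = 12)
a = -1 (a = -(-2*(-4) - 1)/7 = -(8 - 1)/7 = -⅐*7 = -1)
p(d) = -1 (p(d) = (d - 1) - d = (-1 + d) - d = -1)
t = 86822
L(A, v) = 80 + A (L(A, v) = (-16 + A) + 96 = 80 + A)
t/L(-134, p(G(3))) = 86822/(80 - 134) = 86822/(-54) = 86822*(-1/54) = -43411/27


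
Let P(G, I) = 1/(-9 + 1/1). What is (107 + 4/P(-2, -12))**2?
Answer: 5625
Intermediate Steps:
P(G, I) = -1/8 (P(G, I) = 1/(-9 + 1) = 1/(-8) = -1/8)
(107 + 4/P(-2, -12))**2 = (107 + 4/(-1/8))**2 = (107 + 4*(-8))**2 = (107 - 32)**2 = 75**2 = 5625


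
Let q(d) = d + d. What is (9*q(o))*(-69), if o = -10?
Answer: 12420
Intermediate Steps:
q(d) = 2*d
(9*q(o))*(-69) = (9*(2*(-10)))*(-69) = (9*(-20))*(-69) = -180*(-69) = 12420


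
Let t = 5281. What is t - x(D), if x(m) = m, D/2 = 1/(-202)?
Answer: 533382/101 ≈ 5281.0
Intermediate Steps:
D = -1/101 (D = 2/(-202) = 2*(-1/202) = -1/101 ≈ -0.0099010)
t - x(D) = 5281 - 1*(-1/101) = 5281 + 1/101 = 533382/101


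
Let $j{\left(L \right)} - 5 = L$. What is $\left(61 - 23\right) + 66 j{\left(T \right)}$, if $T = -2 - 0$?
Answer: $236$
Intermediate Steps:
$T = -2$ ($T = -2 + 0 = -2$)
$j{\left(L \right)} = 5 + L$
$\left(61 - 23\right) + 66 j{\left(T \right)} = \left(61 - 23\right) + 66 \left(5 - 2\right) = 38 + 66 \cdot 3 = 38 + 198 = 236$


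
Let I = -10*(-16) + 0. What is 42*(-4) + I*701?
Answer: 111992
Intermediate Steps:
I = 160 (I = 160 + 0 = 160)
42*(-4) + I*701 = 42*(-4) + 160*701 = -168 + 112160 = 111992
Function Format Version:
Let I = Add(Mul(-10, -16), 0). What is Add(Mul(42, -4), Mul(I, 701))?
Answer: 111992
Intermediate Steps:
I = 160 (I = Add(160, 0) = 160)
Add(Mul(42, -4), Mul(I, 701)) = Add(Mul(42, -4), Mul(160, 701)) = Add(-168, 112160) = 111992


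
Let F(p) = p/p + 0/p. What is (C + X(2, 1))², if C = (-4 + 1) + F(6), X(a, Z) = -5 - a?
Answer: 81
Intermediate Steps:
F(p) = 1 (F(p) = 1 + 0 = 1)
C = -2 (C = (-4 + 1) + 1 = -3 + 1 = -2)
(C + X(2, 1))² = (-2 + (-5 - 1*2))² = (-2 + (-5 - 2))² = (-2 - 7)² = (-9)² = 81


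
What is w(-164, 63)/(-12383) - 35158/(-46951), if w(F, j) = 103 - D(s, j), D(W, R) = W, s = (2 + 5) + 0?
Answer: 14857042/20048077 ≈ 0.74107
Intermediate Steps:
s = 7 (s = 7 + 0 = 7)
w(F, j) = 96 (w(F, j) = 103 - 1*7 = 103 - 7 = 96)
w(-164, 63)/(-12383) - 35158/(-46951) = 96/(-12383) - 35158/(-46951) = 96*(-1/12383) - 35158*(-1/46951) = -96/12383 + 35158/46951 = 14857042/20048077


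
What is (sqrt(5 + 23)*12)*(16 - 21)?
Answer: -120*sqrt(7) ≈ -317.49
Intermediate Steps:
(sqrt(5 + 23)*12)*(16 - 21) = (sqrt(28)*12)*(-5) = ((2*sqrt(7))*12)*(-5) = (24*sqrt(7))*(-5) = -120*sqrt(7)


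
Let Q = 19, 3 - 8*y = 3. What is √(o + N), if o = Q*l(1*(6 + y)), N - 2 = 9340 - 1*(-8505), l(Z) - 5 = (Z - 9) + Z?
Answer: √17999 ≈ 134.16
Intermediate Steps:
y = 0 (y = 3/8 - ⅛*3 = 3/8 - 3/8 = 0)
l(Z) = -4 + 2*Z (l(Z) = 5 + ((Z - 9) + Z) = 5 + ((-9 + Z) + Z) = 5 + (-9 + 2*Z) = -4 + 2*Z)
N = 17847 (N = 2 + (9340 - 1*(-8505)) = 2 + (9340 + 8505) = 2 + 17845 = 17847)
o = 152 (o = 19*(-4 + 2*(1*(6 + 0))) = 19*(-4 + 2*(1*6)) = 19*(-4 + 2*6) = 19*(-4 + 12) = 19*8 = 152)
√(o + N) = √(152 + 17847) = √17999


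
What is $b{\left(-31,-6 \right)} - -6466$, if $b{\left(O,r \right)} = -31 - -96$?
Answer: $6531$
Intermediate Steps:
$b{\left(O,r \right)} = 65$ ($b{\left(O,r \right)} = -31 + 96 = 65$)
$b{\left(-31,-6 \right)} - -6466 = 65 - -6466 = 65 + \left(-12007 + 18473\right) = 65 + 6466 = 6531$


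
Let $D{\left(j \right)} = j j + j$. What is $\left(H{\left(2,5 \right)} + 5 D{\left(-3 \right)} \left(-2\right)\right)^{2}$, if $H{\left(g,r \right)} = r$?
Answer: $3025$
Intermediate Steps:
$D{\left(j \right)} = j + j^{2}$ ($D{\left(j \right)} = j^{2} + j = j + j^{2}$)
$\left(H{\left(2,5 \right)} + 5 D{\left(-3 \right)} \left(-2\right)\right)^{2} = \left(5 + 5 \left(- 3 \left(1 - 3\right)\right) \left(-2\right)\right)^{2} = \left(5 + 5 \left(\left(-3\right) \left(-2\right)\right) \left(-2\right)\right)^{2} = \left(5 + 5 \cdot 6 \left(-2\right)\right)^{2} = \left(5 + 30 \left(-2\right)\right)^{2} = \left(5 - 60\right)^{2} = \left(-55\right)^{2} = 3025$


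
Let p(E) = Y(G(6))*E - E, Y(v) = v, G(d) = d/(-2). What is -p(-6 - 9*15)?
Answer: -564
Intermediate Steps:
G(d) = -d/2 (G(d) = d*(-1/2) = -d/2)
p(E) = -4*E (p(E) = (-1/2*6)*E - E = -3*E - E = -4*E)
-p(-6 - 9*15) = -(-4)*(-6 - 9*15) = -(-4)*(-6 - 135) = -(-4)*(-141) = -1*564 = -564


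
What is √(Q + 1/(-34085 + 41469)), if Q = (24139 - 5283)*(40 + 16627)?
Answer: √4283811867592374/3692 ≈ 17728.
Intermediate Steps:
Q = 314272952 (Q = 18856*16667 = 314272952)
√(Q + 1/(-34085 + 41469)) = √(314272952 + 1/(-34085 + 41469)) = √(314272952 + 1/7384) = √(2320591477569/7384) = √4283811867592374/3692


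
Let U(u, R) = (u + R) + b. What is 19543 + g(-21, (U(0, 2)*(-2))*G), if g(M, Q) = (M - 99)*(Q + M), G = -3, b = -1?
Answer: 21343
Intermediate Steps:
U(u, R) = -1 + R + u (U(u, R) = (u + R) - 1 = (R + u) - 1 = -1 + R + u)
g(M, Q) = (-99 + M)*(M + Q)
19543 + g(-21, (U(0, 2)*(-2))*G) = 19543 + ((-21)**2 - 99*(-21) - 99*(-1 + 2 + 0)*(-2)*(-3) - 21*(-1 + 2 + 0)*(-2)*(-3)) = 19543 + (441 + 2079 - 99*1*(-2)*(-3) - 21*1*(-2)*(-3)) = 19543 + (441 + 2079 - (-198)*(-3) - (-42)*(-3)) = 19543 + (441 + 2079 - 99*6 - 21*6) = 19543 + (441 + 2079 - 594 - 126) = 19543 + 1800 = 21343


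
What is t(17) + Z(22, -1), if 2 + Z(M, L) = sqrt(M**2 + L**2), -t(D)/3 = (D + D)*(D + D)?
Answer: -3470 + sqrt(485) ≈ -3448.0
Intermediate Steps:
t(D) = -12*D**2 (t(D) = -3*(D + D)*(D + D) = -3*2*D*2*D = -12*D**2)
Z(M, L) = -2 + sqrt(L**2 + M**2) (Z(M, L) = -2 + sqrt(M**2 + L**2) = -2 + sqrt(L**2 + M**2))
t(17) + Z(22, -1) = -12*17**2 + (-2 + sqrt((-1)**2 + 22**2)) = -12*289 + (-2 + sqrt(1 + 484)) = -3468 + (-2 + sqrt(485)) = -3470 + sqrt(485)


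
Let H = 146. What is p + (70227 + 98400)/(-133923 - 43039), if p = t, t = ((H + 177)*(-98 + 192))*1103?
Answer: 5926330860505/176962 ≈ 3.3489e+7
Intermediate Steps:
t = 33489286 (t = ((146 + 177)*(-98 + 192))*1103 = (323*94)*1103 = 30362*1103 = 33489286)
p = 33489286
p + (70227 + 98400)/(-133923 - 43039) = 33489286 + (70227 + 98400)/(-133923 - 43039) = 33489286 + 168627/(-176962) = 33489286 + 168627*(-1/176962) = 33489286 - 168627/176962 = 5926330860505/176962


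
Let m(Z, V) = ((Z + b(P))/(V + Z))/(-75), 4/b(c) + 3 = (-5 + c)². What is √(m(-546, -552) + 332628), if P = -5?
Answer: √23582343552212571/266265 ≈ 576.74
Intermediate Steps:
b(c) = 4/(-3 + (-5 + c)²)
m(Z, V) = -(4/97 + Z)/(75*(V + Z)) (m(Z, V) = ((Z + 4/(-3 + (-5 - 5)²))/(V + Z))/(-75) = ((Z + 4/(-3 + (-10)²))/(V + Z))*(-1/75) = ((Z + 4/(-3 + 100))/(V + Z))*(-1/75) = ((Z + 4/97)/(V + Z))*(-1/75) = ((4/97 + Z)/(V + Z))*(-1/75) = -(4/97 + Z)/(75*(V + Z)))
√(m(-546, -552) + 332628) = √((-4/7275 - 1/75*(-546))/(-552 - 546) + 332628) = √((-4/7275 + 182/25)/(-1098) + 332628) = √(-1/1098*52958/7275 + 332628) = √(-26479/3993975 + 332628) = √(1328507889821/3993975) = √23582343552212571/266265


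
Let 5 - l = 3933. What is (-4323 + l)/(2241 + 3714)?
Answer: -8251/5955 ≈ -1.3856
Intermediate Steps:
l = -3928 (l = 5 - 1*3933 = 5 - 3933 = -3928)
(-4323 + l)/(2241 + 3714) = (-4323 - 3928)/(2241 + 3714) = -8251/5955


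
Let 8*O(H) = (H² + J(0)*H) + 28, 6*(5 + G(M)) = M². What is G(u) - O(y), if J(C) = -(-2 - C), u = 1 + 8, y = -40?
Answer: -185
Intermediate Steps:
u = 9
J(C) = 2 + C
G(M) = -5 + M²/6
O(H) = 7/2 + H/4 + H²/8 (O(H) = ((H² + (2 + 0)*H) + 28)/8 = ((H² + 2*H) + 28)/8 = (28 + H² + 2*H)/8 = 7/2 + H/4 + H²/8)
G(u) - O(y) = (-5 + (⅙)*9²) - (7/2 + (¼)*(-40) + (⅛)*(-40)²) = (-5 + (⅙)*81) - (7/2 - 10 + (⅛)*1600) = (-5 + 27/2) - (7/2 - 10 + 200) = 17/2 - 1*387/2 = 17/2 - 387/2 = -185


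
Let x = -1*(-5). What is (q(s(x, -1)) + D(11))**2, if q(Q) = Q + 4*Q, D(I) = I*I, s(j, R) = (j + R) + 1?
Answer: 21316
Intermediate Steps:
x = 5
s(j, R) = 1 + R + j (s(j, R) = (R + j) + 1 = 1 + R + j)
D(I) = I**2
q(Q) = 5*Q
(q(s(x, -1)) + D(11))**2 = (5*(1 - 1 + 5) + 11**2)**2 = (5*5 + 121)**2 = (25 + 121)**2 = 146**2 = 21316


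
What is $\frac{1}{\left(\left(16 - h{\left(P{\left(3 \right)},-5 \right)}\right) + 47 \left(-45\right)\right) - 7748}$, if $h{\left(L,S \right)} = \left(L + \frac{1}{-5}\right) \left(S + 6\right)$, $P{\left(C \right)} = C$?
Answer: $- \frac{5}{49249} \approx -0.00010152$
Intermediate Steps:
$h{\left(L,S \right)} = \left(6 + S\right) \left(- \frac{1}{5} + L\right)$ ($h{\left(L,S \right)} = \left(L - \frac{1}{5}\right) \left(6 + S\right) = \left(- \frac{1}{5} + L\right) \left(6 + S\right) = \left(6 + S\right) \left(- \frac{1}{5} + L\right)$)
$\frac{1}{\left(\left(16 - h{\left(P{\left(3 \right)},-5 \right)}\right) + 47 \left(-45\right)\right) - 7748} = \frac{1}{\left(\left(16 - \left(- \frac{6}{5} + 6 \cdot 3 - -1 + 3 \left(-5\right)\right)\right) + 47 \left(-45\right)\right) - 7748} = \frac{1}{\left(\left(16 - \left(- \frac{6}{5} + 18 + 1 - 15\right)\right) - 2115\right) - 7748} = \frac{1}{\left(\left(16 - \frac{14}{5}\right) - 2115\right) - 7748} = \frac{1}{\left(\frac{66}{5} - 2115\right) - 7748} = \frac{1}{- \frac{10509}{5} - 7748} = \frac{1}{- \frac{49249}{5}} = - \frac{5}{49249}$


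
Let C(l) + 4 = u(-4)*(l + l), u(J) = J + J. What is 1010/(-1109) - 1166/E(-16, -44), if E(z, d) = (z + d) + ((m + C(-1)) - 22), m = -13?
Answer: 1209264/92047 ≈ 13.137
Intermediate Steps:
u(J) = 2*J
C(l) = -4 - 16*l (C(l) = -4 + (2*(-4))*(l + l) = -4 - 16*l)
E(z, d) = -23 + d + z (E(z, d) = (z + d) + ((-13 + (-4 - 16*(-1))) - 22) = (d + z) + ((-13 + (-4 + 16)) - 22) = (d + z) + ((-13 + 12) - 22) = (d + z) + (-1 - 22) = (d + z) - 23 = -23 + d + z)
1010/(-1109) - 1166/E(-16, -44) = 1010/(-1109) - 1166/(-23 - 44 - 16) = 1010*(-1/1109) - 1166/(-83) = -1010/1109 - 1166*(-1/83) = -1010/1109 + 1166/83 = 1209264/92047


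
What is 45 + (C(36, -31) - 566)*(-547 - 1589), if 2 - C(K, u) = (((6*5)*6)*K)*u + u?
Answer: -427941147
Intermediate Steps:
C(K, u) = 2 - u - 180*K*u (C(K, u) = 2 - ((((6*5)*6)*K)*u + u) = 2 - (((30*6)*K)*u + u) = 2 - ((180*K)*u + u) = 2 - (180*K*u + u) = 2 - (u + 180*K*u) = 2 + (-u - 180*K*u) = 2 - u - 180*K*u)
45 + (C(36, -31) - 566)*(-547 - 1589) = 45 + ((2 - 1*(-31) - 180*36*(-31)) - 566)*(-547 - 1589) = 45 + ((2 + 31 + 200880) - 566)*(-2136) = 45 + (200913 - 566)*(-2136) = 45 + 200347*(-2136) = 45 - 427941192 = -427941147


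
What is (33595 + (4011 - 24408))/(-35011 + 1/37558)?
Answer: -495690484/1314943137 ≈ -0.37697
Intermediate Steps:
(33595 + (4011 - 24408))/(-35011 + 1/37558) = (33595 - 20397)/(-35011 + 1/37558) = 13198/(-1314943137/37558) = 13198*(-37558/1314943137) = -495690484/1314943137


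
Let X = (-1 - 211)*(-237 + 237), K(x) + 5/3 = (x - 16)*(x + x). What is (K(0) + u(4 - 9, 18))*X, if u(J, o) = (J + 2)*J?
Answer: 0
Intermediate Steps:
K(x) = -5/3 + 2*x*(-16 + x) (K(x) = -5/3 + (x - 16)*(x + x) = -5/3 + (-16 + x)*(2*x) = -5/3 + 2*x*(-16 + x))
u(J, o) = J*(2 + J) (u(J, o) = (2 + J)*J = J*(2 + J))
X = 0 (X = -212*0 = 0)
(K(0) + u(4 - 9, 18))*X = ((-5/3 - 32*0 + 2*0²) + (4 - 9)*(2 + (4 - 9)))*0 = ((-5/3 + 0 + 2*0) - 5*(2 - 5))*0 = ((-5/3 + 0 + 0) - 5*(-3))*0 = (-5/3 + 15)*0 = (40/3)*0 = 0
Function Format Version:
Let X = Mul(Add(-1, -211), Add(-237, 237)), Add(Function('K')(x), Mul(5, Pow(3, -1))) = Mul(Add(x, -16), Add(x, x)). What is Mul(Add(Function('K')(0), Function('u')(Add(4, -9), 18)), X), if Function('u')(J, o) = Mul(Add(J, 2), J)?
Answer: 0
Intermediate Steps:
Function('K')(x) = Add(Rational(-5, 3), Mul(2, x, Add(-16, x))) (Function('K')(x) = Add(Rational(-5, 3), Mul(Add(x, -16), Add(x, x))) = Add(Rational(-5, 3), Mul(Add(-16, x), Mul(2, x))) = Add(Rational(-5, 3), Mul(2, x, Add(-16, x))))
Function('u')(J, o) = Mul(J, Add(2, J)) (Function('u')(J, o) = Mul(Add(2, J), J) = Mul(J, Add(2, J)))
X = 0 (X = Mul(-212, 0) = 0)
Mul(Add(Function('K')(0), Function('u')(Add(4, -9), 18)), X) = Mul(Add(Add(Rational(-5, 3), Mul(-32, 0), Mul(2, Pow(0, 2))), Mul(Add(4, -9), Add(2, Add(4, -9)))), 0) = Mul(Add(Add(Rational(-5, 3), 0, Mul(2, 0)), Mul(-5, Add(2, -5))), 0) = Mul(Add(Add(Rational(-5, 3), 0, 0), Mul(-5, -3)), 0) = Mul(Add(Rational(-5, 3), 15), 0) = Mul(Rational(40, 3), 0) = 0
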